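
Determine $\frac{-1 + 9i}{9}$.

Divisor is real, so divide each part by 9:
= -1/9 + i


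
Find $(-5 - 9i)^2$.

(a + bi)^2 = a^2 - b^2 + 2abi
= (-5)^2 - (-9)^2 + 2*(-5)*(-9)i
= -56 + 90i


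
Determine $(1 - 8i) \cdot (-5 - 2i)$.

(a1*a2 - b1*b2) + (a1*b2 + b1*a2)i
= (-5 - 16) + (-2 + 40)i
= -21 + 38i


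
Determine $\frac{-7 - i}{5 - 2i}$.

Multiply numerator and denominator by conjugate (5 + 2i):
= (-7 - i)(5 + 2i) / (5^2 + (-2)^2)
= (-33 - 19i) / 29
= -33/29 - (19/29)i


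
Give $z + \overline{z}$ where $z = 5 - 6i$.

z + conjugate(z) = (a + bi) + (a - bi) = 2a
= 2 * 5 = 10


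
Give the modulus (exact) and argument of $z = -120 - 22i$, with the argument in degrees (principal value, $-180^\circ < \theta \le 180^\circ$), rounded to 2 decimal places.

|z| = sqrt((-120)^2 + (-22)^2) = 122
arg(z) = arctan(b/a) = arctan(-22/-120) (quadrant-adjusted) = -169.61°


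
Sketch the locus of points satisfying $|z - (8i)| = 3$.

|z - z0| = r describes a circle centered at z0 with radius r
Here z0 = 8i and r = 3
Locus: Circle centered at (0, 8) with radius 3


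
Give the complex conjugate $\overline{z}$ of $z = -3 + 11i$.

If z = a + bi, then conjugate(z) = a - bi
conjugate(-3 + 11i) = -3 - 11i


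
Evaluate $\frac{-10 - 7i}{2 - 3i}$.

Multiply numerator and denominator by conjugate (2 + 3i):
= (-10 - 7i)(2 + 3i) / (2^2 + (-3)^2)
= (1 - 44i) / 13
= 1/13 - (44/13)i


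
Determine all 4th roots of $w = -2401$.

|w| = 2401, arg(w) = 180°
Root modulus = 2401^(1/4) = 7
Root arguments: θ_k = (180° + 360°k)/4 for k = 0, 1, ..., 3
Roots: 7*sqrt(2)/2 + (7*sqrt(2)/2)i, -7*sqrt(2)/2 + (7*sqrt(2)/2)i, -7*sqrt(2)/2 - (7*sqrt(2)/2)i, 7*sqrt(2)/2 - (7*sqrt(2)/2)i


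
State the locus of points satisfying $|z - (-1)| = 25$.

|z - z0| = r describes a circle centered at z0 with radius r
Here z0 = -1 and r = 25
Locus: Circle centered at (-1, 0) with radius 25


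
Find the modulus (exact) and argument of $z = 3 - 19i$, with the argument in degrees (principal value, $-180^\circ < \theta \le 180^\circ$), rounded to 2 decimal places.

|z| = sqrt(3^2 + (-19)^2) = sqrt(370)
arg(z) = arctan(b/a) = arctan(-19/3) (quadrant-adjusted) = -81.03°


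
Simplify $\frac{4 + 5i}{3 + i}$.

Multiply numerator and denominator by conjugate (3 - i):
= (4 + 5i)(3 - i) / (3^2 + 1^2)
= (17 + 11i) / 10
= 17/10 + (11/10)i


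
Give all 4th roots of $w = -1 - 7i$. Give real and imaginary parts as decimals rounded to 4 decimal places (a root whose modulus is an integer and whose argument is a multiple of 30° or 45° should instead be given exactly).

|w| = sqrt(50) ≈ 7.071068, arg(w) ≈ 261.869898°
Root modulus = sqrt(50)^(1/4) ≈ 1.630689
Root arguments: θ_k = (arg(w) + 360°k)/4 for k = 0, 1, ..., 3
Compute each root as (root modulus)(cos θ_k + i sin θ_k) using full-precision intermediates, then round to 4 decimal places.
Roots: 0.6771 + 1.4835i, -1.4835 + 0.6771i, -0.6771 - 1.4835i, 1.4835 - 0.6771i


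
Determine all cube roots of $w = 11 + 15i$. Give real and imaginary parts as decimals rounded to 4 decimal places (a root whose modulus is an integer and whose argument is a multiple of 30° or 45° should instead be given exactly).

|w| = sqrt(346) ≈ 18.601075, arg(w) ≈ 53.746162°
Root modulus = sqrt(346)^(1/3) ≈ 2.649594
Root arguments: θ_k = (arg(w) + 360°k)/3 for k = 0, 1, ..., 2
Compute each root as (root modulus)(cos θ_k + i sin θ_k) using full-precision intermediates, then round to 4 decimal places.
Roots: 2.5211 + 0.8150i, -1.9664 + 1.7758i, -0.5547 - 2.5909i


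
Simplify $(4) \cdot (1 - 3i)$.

(a1*a2 - b1*b2) + (a1*b2 + b1*a2)i
= (4 - 0) + (-12 + 0)i
= 4 - 12i


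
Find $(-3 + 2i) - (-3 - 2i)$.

(-3 - (-3)) + (2 - (-2))i = 4i


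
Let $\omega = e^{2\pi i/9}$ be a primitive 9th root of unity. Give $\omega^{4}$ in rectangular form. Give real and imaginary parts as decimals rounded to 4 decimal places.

ω^4 = e^(2πi·4/9) = e^(i·8π/9)
= cos(8π/9) + i sin(8π/9)
= -0.9397 + 0.3420i


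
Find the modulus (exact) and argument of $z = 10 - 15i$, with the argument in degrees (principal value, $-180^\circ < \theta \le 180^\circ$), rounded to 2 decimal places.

|z| = sqrt(10^2 + (-15)^2) = sqrt(325)
arg(z) = arctan(b/a) = arctan(-15/10) (quadrant-adjusted) = -56.31°


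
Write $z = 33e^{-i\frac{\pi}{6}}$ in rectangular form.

a = r cos θ = 33 * sqrt(3)/2 = 33*sqrt(3)/2
b = r sin θ = 33 * -1/2 = -33/2
z = 33*sqrt(3)/2 - (33/2)i


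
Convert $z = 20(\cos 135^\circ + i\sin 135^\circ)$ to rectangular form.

a = r cos θ = 20 * -sqrt(2)/2 = -10*sqrt(2)
b = r sin θ = 20 * sqrt(2)/2 = 10*sqrt(2)
z = -10*sqrt(2) + 10*sqrt(2)i


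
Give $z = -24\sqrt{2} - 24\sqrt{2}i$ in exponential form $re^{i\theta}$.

r = |z| = sqrt((-24*sqrt(2))^2 + (-24*sqrt(2))^2) = sqrt(1152 + 1152) = sqrt(2304) = 48
θ = arctan(b/a) = arctan(-33.9411/-33.9411) (quadrant-adjusted) = 225° = 5π/4
z = 48e^(i*5π/4)


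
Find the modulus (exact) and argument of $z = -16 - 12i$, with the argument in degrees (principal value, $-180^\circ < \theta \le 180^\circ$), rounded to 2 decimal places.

|z| = sqrt((-16)^2 + (-12)^2) = 20
arg(z) = arctan(b/a) = arctan(-12/-16) (quadrant-adjusted) = -143.13°


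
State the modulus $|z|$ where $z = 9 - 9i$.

|z| = sqrt(a^2 + b^2) = sqrt(9^2 + (-9)^2) = sqrt(162) = sqrt(162)


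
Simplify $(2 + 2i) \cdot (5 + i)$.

(a1*a2 - b1*b2) + (a1*b2 + b1*a2)i
= (10 - 2) + (2 + 10)i
= 8 + 12i


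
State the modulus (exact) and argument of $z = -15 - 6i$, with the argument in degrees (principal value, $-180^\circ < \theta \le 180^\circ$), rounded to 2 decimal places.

|z| = sqrt((-15)^2 + (-6)^2) = sqrt(261)
arg(z) = arctan(b/a) = arctan(-6/-15) (quadrant-adjusted) = -158.20°


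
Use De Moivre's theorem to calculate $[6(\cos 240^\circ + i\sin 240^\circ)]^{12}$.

By De Moivre: z^n = r^n(cos(nθ) + i sin(nθ))
= 6^12(cos(12*240°) + i sin(12*240°))
= 2176782336(cos 0° + i sin 0°)
= 2176782336


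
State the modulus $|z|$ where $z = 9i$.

|z| = sqrt(a^2 + b^2) = sqrt(0^2 + 9^2) = sqrt(81) = 9


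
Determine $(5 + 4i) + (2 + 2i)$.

(5 + 2) + (4 + 2)i = 7 + 6i


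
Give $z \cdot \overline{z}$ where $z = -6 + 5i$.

z * conjugate(z) = |z|^2 = a^2 + b^2
= (-6)^2 + 5^2 = 61


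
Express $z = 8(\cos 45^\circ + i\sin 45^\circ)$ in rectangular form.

a = r cos θ = 8 * sqrt(2)/2 = 4*sqrt(2)
b = r sin θ = 8 * sqrt(2)/2 = 4*sqrt(2)
z = 4*sqrt(2) + 4*sqrt(2)i


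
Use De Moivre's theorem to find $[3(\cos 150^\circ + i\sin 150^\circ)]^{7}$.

By De Moivre: z^n = r^n(cos(nθ) + i sin(nθ))
= 3^7(cos(7*150°) + i sin(7*150°))
= 2187(cos 330° + i sin 330°)
= 2187*sqrt(3)/2 - (2187/2)i


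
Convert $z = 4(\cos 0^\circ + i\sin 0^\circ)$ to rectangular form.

a = r cos θ = 4 * 1 = 4
b = r sin θ = 4 * 0 = 0
z = 4


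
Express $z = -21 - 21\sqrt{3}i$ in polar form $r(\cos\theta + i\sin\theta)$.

r = |z| = sqrt(a^2 + b^2) = sqrt((-21)^2 + (-21*sqrt(3))^2) = sqrt(441 + 1323) = sqrt(1764) = 42
θ = arctan(b/a) = arctan(-36.3731/-21) (quadrant-adjusted) = 240°
z = 42(cos 240° + i sin 240°)


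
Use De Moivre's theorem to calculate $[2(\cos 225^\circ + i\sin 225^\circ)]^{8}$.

By De Moivre: z^n = r^n(cos(nθ) + i sin(nθ))
= 2^8(cos(8*225°) + i sin(8*225°))
= 256(cos 0° + i sin 0°)
= 256


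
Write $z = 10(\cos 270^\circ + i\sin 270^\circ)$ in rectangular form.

a = r cos θ = 10 * 0 = 0
b = r sin θ = 10 * -1 = -10
z = -10i


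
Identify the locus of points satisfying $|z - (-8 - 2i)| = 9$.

|z - z0| = r describes a circle centered at z0 with radius r
Here z0 = -8 - 2i and r = 9
Locus: Circle centered at (-8, -2) with radius 9


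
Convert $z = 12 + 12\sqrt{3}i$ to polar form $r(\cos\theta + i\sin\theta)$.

r = |z| = sqrt(a^2 + b^2) = sqrt((12)^2 + (12*sqrt(3))^2) = sqrt(144 + 432) = sqrt(576) = 24
θ = arctan(b/a) = arctan(20.7846/12) (quadrant-adjusted) = 60°
z = 24(cos 60° + i sin 60°)


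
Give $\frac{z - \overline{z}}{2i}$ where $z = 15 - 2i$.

z - conjugate(z) = 2bi
(z - conjugate(z))/(2i) = 2bi/(2i) = b = -2


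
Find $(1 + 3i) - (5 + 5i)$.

(1 - 5) + (3 - 5)i = -4 - 2i


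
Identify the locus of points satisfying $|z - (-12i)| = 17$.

|z - z0| = r describes a circle centered at z0 with radius r
Here z0 = -12i and r = 17
Locus: Circle centered at (0, -12) with radius 17


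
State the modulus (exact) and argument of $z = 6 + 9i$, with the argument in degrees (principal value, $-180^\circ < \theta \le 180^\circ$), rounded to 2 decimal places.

|z| = sqrt(6^2 + 9^2) = sqrt(117)
arg(z) = arctan(b/a) = arctan(9/6) (quadrant-adjusted) = 56.31°


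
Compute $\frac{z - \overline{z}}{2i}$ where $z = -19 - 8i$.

z - conjugate(z) = 2bi
(z - conjugate(z))/(2i) = 2bi/(2i) = b = -8


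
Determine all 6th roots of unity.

ω_k = e^(2πik/6) = cos(2πk/6) + i sin(2πk/6) for k = 0, 1, ..., 5
Roots: 1, 1/2 + (sqrt(3)/2)i, -1/2 + (sqrt(3)/2)i, -1, -1/2 - (sqrt(3)/2)i, 1/2 - (sqrt(3)/2)i


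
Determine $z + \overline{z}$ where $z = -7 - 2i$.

z + conjugate(z) = (a + bi) + (a - bi) = 2a
= 2 * (-7) = -14


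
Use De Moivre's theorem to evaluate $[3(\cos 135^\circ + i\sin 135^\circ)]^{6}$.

By De Moivre: z^n = r^n(cos(nθ) + i sin(nθ))
= 3^6(cos(6*135°) + i sin(6*135°))
= 729(cos 90° + i sin 90°)
= 729i


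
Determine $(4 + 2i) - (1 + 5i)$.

(4 - 1) + (2 - 5)i = 3 - 3i


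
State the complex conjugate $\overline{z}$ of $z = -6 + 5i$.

If z = a + bi, then conjugate(z) = a - bi
conjugate(-6 + 5i) = -6 - 5i


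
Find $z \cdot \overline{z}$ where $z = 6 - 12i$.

z * conjugate(z) = |z|^2 = a^2 + b^2
= 6^2 + (-12)^2 = 180


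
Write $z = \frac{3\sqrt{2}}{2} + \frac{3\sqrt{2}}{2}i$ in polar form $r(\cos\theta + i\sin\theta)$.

r = |z| = sqrt(a^2 + b^2) = sqrt((3*sqrt(2)/2)^2 + (3*sqrt(2)/2)^2) = sqrt(9/2 + 9/2) = sqrt(9) = 3
θ = arctan(b/a) = arctan(2.1213/2.1213) (quadrant-adjusted) = 45°
z = 3(cos 45° + i sin 45°)


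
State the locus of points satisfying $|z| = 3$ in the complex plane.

|z| = 3 means sqrt(x^2 + y^2) = 3
This is a circle of radius 3 centered at the origin


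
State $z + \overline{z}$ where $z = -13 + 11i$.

z + conjugate(z) = (a + bi) + (a - bi) = 2a
= 2 * (-13) = -26


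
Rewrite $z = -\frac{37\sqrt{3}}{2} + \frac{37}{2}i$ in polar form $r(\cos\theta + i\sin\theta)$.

r = |z| = sqrt(a^2 + b^2) = sqrt((-37*sqrt(3)/2)^2 + (37/2)^2) = sqrt(4107/4 + 1369/4) = sqrt(1369) = 37
θ = arctan(b/a) = arctan(18.5/-32.0429) (quadrant-adjusted) = 150°
z = 37(cos 150° + i sin 150°)


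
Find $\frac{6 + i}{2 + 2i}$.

Multiply numerator and denominator by conjugate (2 - 2i):
= (6 + i)(2 - 2i) / (2^2 + 2^2)
= (14 - 10i) / 8
Divide through by 2: (7 - 5i) / 4
= 7/4 - (5/4)i


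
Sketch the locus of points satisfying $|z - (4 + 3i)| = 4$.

|z - z0| = r describes a circle centered at z0 with radius r
Here z0 = 4 + 3i and r = 4
Locus: Circle centered at (4, 3) with radius 4


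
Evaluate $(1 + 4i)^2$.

(a + bi)^2 = a^2 - b^2 + 2abi
= 1^2 - 4^2 + 2*1*4i
= -15 + 8i


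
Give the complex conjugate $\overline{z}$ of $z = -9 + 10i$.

If z = a + bi, then conjugate(z) = a - bi
conjugate(-9 + 10i) = -9 - 10i


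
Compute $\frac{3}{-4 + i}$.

Multiply numerator and denominator by conjugate (-4 - i):
= (3)(-4 - i) / ((-4)^2 + 1^2)
= (-12 - 3i) / 17
= -12/17 - (3/17)i


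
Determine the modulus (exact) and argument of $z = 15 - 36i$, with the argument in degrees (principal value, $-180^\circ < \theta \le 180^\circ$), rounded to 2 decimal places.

|z| = sqrt(15^2 + (-36)^2) = 39
arg(z) = arctan(b/a) = arctan(-36/15) (quadrant-adjusted) = -67.38°


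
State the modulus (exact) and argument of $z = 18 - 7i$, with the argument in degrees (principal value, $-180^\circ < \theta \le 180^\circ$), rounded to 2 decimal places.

|z| = sqrt(18^2 + (-7)^2) = sqrt(373)
arg(z) = arctan(b/a) = arctan(-7/18) (quadrant-adjusted) = -21.25°


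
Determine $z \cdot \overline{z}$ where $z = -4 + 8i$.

z * conjugate(z) = |z|^2 = a^2 + b^2
= (-4)^2 + 8^2 = 80


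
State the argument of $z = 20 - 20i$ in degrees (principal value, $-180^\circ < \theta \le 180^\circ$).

θ = arctan(b/a) = arctan(-20/20) (quadrant-adjusted) = -45°


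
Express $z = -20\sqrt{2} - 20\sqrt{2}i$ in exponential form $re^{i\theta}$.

r = |z| = sqrt((-20*sqrt(2))^2 + (-20*sqrt(2))^2) = sqrt(800 + 800) = sqrt(1600) = 40
θ = arctan(b/a) = arctan(-28.2843/-28.2843) (quadrant-adjusted) = 225° = 5π/4
z = 40e^(i*5π/4)


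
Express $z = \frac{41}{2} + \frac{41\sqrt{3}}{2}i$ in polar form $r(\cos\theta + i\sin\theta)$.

r = |z| = sqrt(a^2 + b^2) = sqrt((41/2)^2 + (41*sqrt(3)/2)^2) = sqrt(1681/4 + 5043/4) = sqrt(1681) = 41
θ = arctan(b/a) = arctan(35.507/20.5) (quadrant-adjusted) = 60°
z = 41(cos 60° + i sin 60°)


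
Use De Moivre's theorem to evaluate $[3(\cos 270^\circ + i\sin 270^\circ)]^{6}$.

By De Moivre: z^n = r^n(cos(nθ) + i sin(nθ))
= 3^6(cos(6*270°) + i sin(6*270°))
= 729(cos 180° + i sin 180°)
= -729


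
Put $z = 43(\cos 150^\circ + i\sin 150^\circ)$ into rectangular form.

a = r cos θ = 43 * -sqrt(3)/2 = -43*sqrt(3)/2
b = r sin θ = 43 * 1/2 = 43/2
z = -43*sqrt(3)/2 + (43/2)i


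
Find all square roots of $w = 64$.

|w| = 64, arg(w) = 0°
Root modulus = 64^(1/2) = 8
Root arguments: θ_k = (0° + 360°k)/2 for k = 0, 1, ..., 1
Roots: 8, -8


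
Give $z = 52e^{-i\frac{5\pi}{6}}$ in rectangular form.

a = r cos θ = 52 * -sqrt(3)/2 = -26*sqrt(3)
b = r sin θ = 52 * -1/2 = -26
z = -26*sqrt(3) - 26i


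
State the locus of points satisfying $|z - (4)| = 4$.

|z - z0| = r describes a circle centered at z0 with radius r
Here z0 = 4 and r = 4
Locus: Circle centered at (4, 0) with radius 4


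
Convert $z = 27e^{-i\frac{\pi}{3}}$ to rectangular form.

a = r cos θ = 27 * 1/2 = 27/2
b = r sin θ = 27 * -sqrt(3)/2 = -27*sqrt(3)/2
z = 27/2 - (27*sqrt(3)/2)i


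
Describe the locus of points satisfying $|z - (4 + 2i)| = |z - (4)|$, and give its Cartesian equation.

|z - z1| = |z - z2| means z is equidistant from z1 and z2,
i.e. the perpendicular bisector of the segment from (4, 2) to (4, 0) (midpoint (4, 1)).
With z = x + yi, square both sides:
(x - 4)^2 + (y - 2)^2 = (x - 4)^2 + (y - 0)^2
The x^2 and y^2 terms cancel: 0x + (-4)y = 16 - 20 = -4
Simplify: y = 1
Locus: Perpendicular bisector of the segment from (4, 2) to (4, 0): the line y = 1


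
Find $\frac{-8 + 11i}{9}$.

Divisor is real, so divide each part by 9:
= -8/9 + (11/9)i


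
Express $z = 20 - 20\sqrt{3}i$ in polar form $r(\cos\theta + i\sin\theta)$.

r = |z| = sqrt(a^2 + b^2) = sqrt((20)^2 + (-20*sqrt(3))^2) = sqrt(400 + 1200) = sqrt(1600) = 40
θ = arctan(b/a) = arctan(-34.641/20) (quadrant-adjusted) = 300°
z = 40(cos 300° + i sin 300°)


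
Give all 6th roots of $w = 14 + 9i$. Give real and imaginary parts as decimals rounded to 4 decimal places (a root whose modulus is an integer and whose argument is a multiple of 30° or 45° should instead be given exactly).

|w| = sqrt(277) ≈ 16.643317, arg(w) ≈ 32.735226°
Root modulus = sqrt(277)^(1/6) ≈ 1.597865
Root arguments: θ_k = (arg(w) + 360°k)/6 for k = 0, 1, ..., 5
Compute each root as (root modulus)(cos θ_k + i sin θ_k) using full-precision intermediates, then round to 4 decimal places.
Roots: 1.5906 + 0.1519i, 0.6637 + 1.4535i, -0.9269 + 1.3016i, -1.5906 - 0.1519i, -0.6637 - 1.4535i, 0.9269 - 1.3016i


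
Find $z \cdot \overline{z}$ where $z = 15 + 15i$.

z * conjugate(z) = |z|^2 = a^2 + b^2
= 15^2 + 15^2 = 450


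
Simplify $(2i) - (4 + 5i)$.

(0 - 4) + (2 - 5)i = -4 - 3i


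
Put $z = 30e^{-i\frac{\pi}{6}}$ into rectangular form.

a = r cos θ = 30 * sqrt(3)/2 = 15*sqrt(3)
b = r sin θ = 30 * -1/2 = -15
z = 15*sqrt(3) - 15i


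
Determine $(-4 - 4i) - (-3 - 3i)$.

(-4 - (-3)) + (-4 - (-3))i = -1 - i


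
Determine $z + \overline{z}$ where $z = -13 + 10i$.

z + conjugate(z) = (a + bi) + (a - bi) = 2a
= 2 * (-13) = -26


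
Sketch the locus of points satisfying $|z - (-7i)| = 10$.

|z - z0| = r describes a circle centered at z0 with radius r
Here z0 = -7i and r = 10
Locus: Circle centered at (0, -7) with radius 10


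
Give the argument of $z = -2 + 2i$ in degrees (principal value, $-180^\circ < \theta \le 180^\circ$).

θ = arctan(b/a) = arctan(2/-2) (quadrant-adjusted) = 135°


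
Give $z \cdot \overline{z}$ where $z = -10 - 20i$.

z * conjugate(z) = |z|^2 = a^2 + b^2
= (-10)^2 + (-20)^2 = 500


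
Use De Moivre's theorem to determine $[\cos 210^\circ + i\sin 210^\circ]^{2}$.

By De Moivre: z^n = r^n(cos(nθ) + i sin(nθ))
= 1^2(cos(2*210°) + i sin(2*210°))
= 1(cos 60° + i sin 60°)
= 1/2 + (sqrt(3)/2)i


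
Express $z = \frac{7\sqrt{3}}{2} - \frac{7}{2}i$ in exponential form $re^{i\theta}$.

r = |z| = sqrt((7*sqrt(3)/2)^2 + (-7/2)^2) = sqrt(147/4 + 49/4) = sqrt(49) = 7
θ = arctan(b/a) = arctan(-3.5/6.0622) (quadrant-adjusted) = -30° = -π/6
z = 7e^(-i*π/6)


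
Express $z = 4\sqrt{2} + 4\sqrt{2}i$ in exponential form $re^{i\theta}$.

r = |z| = sqrt((4*sqrt(2))^2 + (4*sqrt(2))^2) = sqrt(32 + 32) = sqrt(64) = 8
θ = arctan(b/a) = arctan(5.6569/5.6569) (quadrant-adjusted) = 45° = π/4
z = 8e^(i*π/4)


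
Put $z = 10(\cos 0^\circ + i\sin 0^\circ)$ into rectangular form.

a = r cos θ = 10 * 1 = 10
b = r sin θ = 10 * 0 = 0
z = 10


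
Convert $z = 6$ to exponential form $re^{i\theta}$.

r = |z| = sqrt((6)^2 + (0)^2) = sqrt(36 + 0) = sqrt(36) = 6
b = 0 and a > 0, so z lies on the positive real axis: θ = 0
z = 6e^(i*0) = 6


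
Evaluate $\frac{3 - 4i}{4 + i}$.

Multiply numerator and denominator by conjugate (4 - i):
= (3 - 4i)(4 - i) / (4^2 + 1^2)
= (8 - 19i) / 17
= 8/17 - (19/17)i


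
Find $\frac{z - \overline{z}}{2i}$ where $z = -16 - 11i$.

z - conjugate(z) = 2bi
(z - conjugate(z))/(2i) = 2bi/(2i) = b = -11


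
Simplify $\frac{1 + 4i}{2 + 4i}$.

Multiply numerator and denominator by conjugate (2 - 4i):
= (1 + 4i)(2 - 4i) / (2^2 + 4^2)
= (18 + 4i) / 20
Divide through by 2: (9 + 2i) / 10
= 9/10 + (1/5)i


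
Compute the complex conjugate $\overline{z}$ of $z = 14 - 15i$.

If z = a + bi, then conjugate(z) = a - bi
conjugate(14 - 15i) = 14 + 15i


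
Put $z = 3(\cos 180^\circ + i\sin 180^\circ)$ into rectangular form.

a = r cos θ = 3 * -1 = -3
b = r sin θ = 3 * 0 = 0
z = -3


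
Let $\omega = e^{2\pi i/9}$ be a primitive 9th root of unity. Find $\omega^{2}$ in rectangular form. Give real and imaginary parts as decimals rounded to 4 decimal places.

ω^2 = e^(2πi·2/9) = e^(i·4π/9)
= cos(4π/9) + i sin(4π/9)
= 0.1736 + 0.9848i


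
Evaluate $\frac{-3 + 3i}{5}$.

Divisor is real, so divide each part by 5:
= -3/5 + (3/5)i


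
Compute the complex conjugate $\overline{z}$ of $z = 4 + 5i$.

If z = a + bi, then conjugate(z) = a - bi
conjugate(4 + 5i) = 4 - 5i


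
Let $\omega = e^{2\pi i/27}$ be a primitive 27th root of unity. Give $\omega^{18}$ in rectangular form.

ω^18 = e^(2πi·18/27) = e^(i·4π/3)
= cos(4π/3) + i sin(4π/3)
= -1/2 - (sqrt(3)/2)i


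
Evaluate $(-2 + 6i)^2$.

(a + bi)^2 = a^2 - b^2 + 2abi
= (-2)^2 - 6^2 + 2*(-2)*6i
= -32 - 24i


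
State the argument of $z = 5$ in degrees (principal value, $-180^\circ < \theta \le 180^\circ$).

b = 0 and a > 0, so z lies on the positive real axis: θ = 0°


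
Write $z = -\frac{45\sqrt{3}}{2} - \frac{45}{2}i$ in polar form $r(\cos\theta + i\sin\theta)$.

r = |z| = sqrt(a^2 + b^2) = sqrt((-45*sqrt(3)/2)^2 + (-45/2)^2) = sqrt(6075/4 + 2025/4) = sqrt(2025) = 45
θ = arctan(b/a) = arctan(-22.5/-38.9711) (quadrant-adjusted) = 210°
z = 45(cos 210° + i sin 210°)


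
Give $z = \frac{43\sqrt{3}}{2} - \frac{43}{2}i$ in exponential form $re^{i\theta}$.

r = |z| = sqrt((43*sqrt(3)/2)^2 + (-43/2)^2) = sqrt(5547/4 + 1849/4) = sqrt(1849) = 43
θ = arctan(b/a) = arctan(-21.5/37.2391) (quadrant-adjusted) = -30° = -π/6
z = 43e^(-i*π/6)


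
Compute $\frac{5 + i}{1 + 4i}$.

Multiply numerator and denominator by conjugate (1 - 4i):
= (5 + i)(1 - 4i) / (1^2 + 4^2)
= (9 - 19i) / 17
= 9/17 - (19/17)i


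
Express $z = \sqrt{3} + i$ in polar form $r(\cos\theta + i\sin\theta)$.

r = |z| = sqrt(a^2 + b^2) = sqrt((sqrt(3))^2 + (1)^2) = sqrt(3 + 1) = sqrt(4) = 2
θ = arctan(b/a) = arctan(1/1.7321) (quadrant-adjusted) = 30°
z = 2(cos 30° + i sin 30°)


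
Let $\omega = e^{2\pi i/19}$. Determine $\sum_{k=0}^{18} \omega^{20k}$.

Let ζ = ω^20 = e^(2πi·20/19). Since 19 ∤ 20, ζ ≠ 1.
Sum = Σ_{k=0}^{18} ζ^k = (ζ^19 - 1)/(ζ - 1) = (ω^{20·19} - 1)/(ζ - 1) = (1 - 1)/(ζ - 1) = 0


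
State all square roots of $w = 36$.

|w| = 36, arg(w) = 0°
Root modulus = 36^(1/2) = 6
Root arguments: θ_k = (0° + 360°k)/2 for k = 0, 1, ..., 1
Roots: 6, -6


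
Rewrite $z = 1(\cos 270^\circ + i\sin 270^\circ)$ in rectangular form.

a = r cos θ = 1 * 0 = 0
b = r sin θ = 1 * -1 = -1
z = -i


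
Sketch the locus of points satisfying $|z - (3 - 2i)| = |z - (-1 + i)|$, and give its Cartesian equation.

|z - z1| = |z - z2| means z is equidistant from z1 and z2,
i.e. the perpendicular bisector of the segment from (3, -2) to (-1, 1) (midpoint (1, -1/2)).
With z = x + yi, square both sides:
(x - 3)^2 + (y - (-2))^2 = (x - (-1))^2 + (y - 1)^2
The x^2 and y^2 terms cancel: -8x + 6y = 2 - 13 = -11
Simplify: 8x - 6y = 11
Locus: Perpendicular bisector of the segment from (3, -2) to (-1, 1): the line 8x - 6y = 11


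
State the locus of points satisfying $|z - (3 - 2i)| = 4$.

|z - z0| = r describes a circle centered at z0 with radius r
Here z0 = 3 - 2i and r = 4
Locus: Circle centered at (3, -2) with radius 4


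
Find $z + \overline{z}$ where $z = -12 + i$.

z + conjugate(z) = (a + bi) + (a - bi) = 2a
= 2 * (-12) = -24


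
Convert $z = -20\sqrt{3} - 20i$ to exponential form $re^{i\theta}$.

r = |z| = sqrt((-20*sqrt(3))^2 + (-20)^2) = sqrt(1200 + 400) = sqrt(1600) = 40
θ = arctan(b/a) = arctan(-20/-34.641) (quadrant-adjusted) = -150° = -5π/6
z = 40e^(-i*5π/6)


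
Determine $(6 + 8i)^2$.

(a + bi)^2 = a^2 - b^2 + 2abi
= 6^2 - 8^2 + 2*6*8i
= -28 + 96i


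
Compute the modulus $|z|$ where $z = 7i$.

|z| = sqrt(a^2 + b^2) = sqrt(0^2 + 7^2) = sqrt(49) = 7


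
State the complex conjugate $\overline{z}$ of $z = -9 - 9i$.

If z = a + bi, then conjugate(z) = a - bi
conjugate(-9 - 9i) = -9 + 9i


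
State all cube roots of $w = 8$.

|w| = 8, arg(w) = 0°
Root modulus = 8^(1/3) = 2
Root arguments: θ_k = (0° + 360°k)/3 for k = 0, 1, ..., 2
Roots: 2, -1 + sqrt(3)i, -1 - sqrt(3)i


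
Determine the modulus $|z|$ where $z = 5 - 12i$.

|z| = sqrt(a^2 + b^2) = sqrt(5^2 + (-12)^2) = sqrt(169) = 13


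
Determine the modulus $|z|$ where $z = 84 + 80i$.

|z| = sqrt(a^2 + b^2) = sqrt(84^2 + 80^2) = sqrt(13456) = 116


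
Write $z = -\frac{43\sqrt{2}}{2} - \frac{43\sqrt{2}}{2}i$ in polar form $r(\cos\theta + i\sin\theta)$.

r = |z| = sqrt(a^2 + b^2) = sqrt((-43*sqrt(2)/2)^2 + (-43*sqrt(2)/2)^2) = sqrt(1849/2 + 1849/2) = sqrt(1849) = 43
θ = arctan(b/a) = arctan(-30.4056/-30.4056) (quadrant-adjusted) = 225°
z = 43(cos 225° + i sin 225°)


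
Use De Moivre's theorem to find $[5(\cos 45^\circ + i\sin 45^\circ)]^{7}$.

By De Moivre: z^n = r^n(cos(nθ) + i sin(nθ))
= 5^7(cos(7*45°) + i sin(7*45°))
= 78125(cos 315° + i sin 315°)
= 78125*sqrt(2)/2 - (78125*sqrt(2)/2)i


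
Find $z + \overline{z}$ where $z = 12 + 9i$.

z + conjugate(z) = (a + bi) + (a - bi) = 2a
= 2 * 12 = 24


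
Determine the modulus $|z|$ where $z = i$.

|z| = sqrt(a^2 + b^2) = sqrt(0^2 + 1^2) = sqrt(1) = 1


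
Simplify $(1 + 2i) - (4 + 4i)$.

(1 - 4) + (2 - 4)i = -3 - 2i


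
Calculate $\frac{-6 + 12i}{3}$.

Divisor is real, so divide each part by 3:
= -2 + 4i


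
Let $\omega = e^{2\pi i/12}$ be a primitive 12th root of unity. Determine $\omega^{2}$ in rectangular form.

ω^2 = e^(2πi·2/12) = e^(i·1π/3)
= cos(1π/3) + i sin(1π/3)
= 1/2 + (sqrt(3)/2)i


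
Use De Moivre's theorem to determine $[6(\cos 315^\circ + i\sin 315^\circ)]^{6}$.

By De Moivre: z^n = r^n(cos(nθ) + i sin(nθ))
= 6^6(cos(6*315°) + i sin(6*315°))
= 46656(cos 90° + i sin 90°)
= 46656i


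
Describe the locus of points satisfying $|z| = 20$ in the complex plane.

|z| = 20 means sqrt(x^2 + y^2) = 20
This is a circle of radius 20 centered at the origin


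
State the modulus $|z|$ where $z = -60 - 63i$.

|z| = sqrt(a^2 + b^2) = sqrt((-60)^2 + (-63)^2) = sqrt(7569) = 87


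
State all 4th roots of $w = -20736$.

|w| = 20736, arg(w) = 180°
Root modulus = 20736^(1/4) = 12
Root arguments: θ_k = (180° + 360°k)/4 for k = 0, 1, ..., 3
Roots: 6*sqrt(2) + 6*sqrt(2)i, -6*sqrt(2) + 6*sqrt(2)i, -6*sqrt(2) - 6*sqrt(2)i, 6*sqrt(2) - 6*sqrt(2)i


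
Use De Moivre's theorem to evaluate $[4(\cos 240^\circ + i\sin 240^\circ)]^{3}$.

By De Moivre: z^n = r^n(cos(nθ) + i sin(nθ))
= 4^3(cos(3*240°) + i sin(3*240°))
= 64(cos 0° + i sin 0°)
= 64


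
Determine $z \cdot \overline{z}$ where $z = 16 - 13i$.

z * conjugate(z) = |z|^2 = a^2 + b^2
= 16^2 + (-13)^2 = 425


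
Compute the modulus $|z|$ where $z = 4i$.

|z| = sqrt(a^2 + b^2) = sqrt(0^2 + 4^2) = sqrt(16) = 4


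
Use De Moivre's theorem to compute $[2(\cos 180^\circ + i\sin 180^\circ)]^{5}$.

By De Moivre: z^n = r^n(cos(nθ) + i sin(nθ))
= 2^5(cos(5*180°) + i sin(5*180°))
= 32(cos 180° + i sin 180°)
= -32


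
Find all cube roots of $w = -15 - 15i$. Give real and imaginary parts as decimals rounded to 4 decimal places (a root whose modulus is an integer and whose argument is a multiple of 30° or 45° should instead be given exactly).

|w| = sqrt(450) ≈ 21.213203, arg(w) = 225°
Root modulus = sqrt(450)^(1/3) ≈ 2.768229
Root arguments: θ_k = (225° + 360°k)/3 for k = 0, 1, ..., 2
Compute each root as (root modulus)(cos θ_k + i sin θ_k) using full-precision intermediates, then round to 4 decimal places.
Roots: 0.7165 + 2.6739i, -2.6739 - 0.7165i, 1.9574 - 1.9574i


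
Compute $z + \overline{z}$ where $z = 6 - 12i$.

z + conjugate(z) = (a + bi) + (a - bi) = 2a
= 2 * 6 = 12


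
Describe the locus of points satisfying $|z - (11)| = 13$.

|z - z0| = r describes a circle centered at z0 with radius r
Here z0 = 11 and r = 13
Locus: Circle centered at (11, 0) with radius 13


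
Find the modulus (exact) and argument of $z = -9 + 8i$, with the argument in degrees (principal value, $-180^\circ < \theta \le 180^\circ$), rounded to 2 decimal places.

|z| = sqrt((-9)^2 + 8^2) = sqrt(145)
arg(z) = arctan(b/a) = arctan(8/-9) (quadrant-adjusted) = 138.37°


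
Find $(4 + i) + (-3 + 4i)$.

(4 + (-3)) + (1 + 4)i = 1 + 5i


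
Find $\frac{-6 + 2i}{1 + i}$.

Multiply numerator and denominator by conjugate (1 - i):
= (-6 + 2i)(1 - i) / (1^2 + 1^2)
= (-4 + 8i) / 2
= -2 + 4i


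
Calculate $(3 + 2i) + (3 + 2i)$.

(3 + 3) + (2 + 2)i = 6 + 4i


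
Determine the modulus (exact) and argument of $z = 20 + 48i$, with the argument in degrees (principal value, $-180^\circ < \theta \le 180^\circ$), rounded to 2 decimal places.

|z| = sqrt(20^2 + 48^2) = 52
arg(z) = arctan(b/a) = arctan(48/20) (quadrant-adjusted) = 67.38°


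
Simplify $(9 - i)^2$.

(a + bi)^2 = a^2 - b^2 + 2abi
= 9^2 - (-1)^2 + 2*9*(-1)i
= 80 - 18i


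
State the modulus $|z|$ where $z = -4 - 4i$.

|z| = sqrt(a^2 + b^2) = sqrt((-4)^2 + (-4)^2) = sqrt(32) = sqrt(32)


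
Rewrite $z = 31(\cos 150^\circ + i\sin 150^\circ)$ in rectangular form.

a = r cos θ = 31 * -sqrt(3)/2 = -31*sqrt(3)/2
b = r sin θ = 31 * 1/2 = 31/2
z = -31*sqrt(3)/2 + (31/2)i


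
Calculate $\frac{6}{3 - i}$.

Multiply numerator and denominator by conjugate (3 + i):
= (6)(3 + i) / (3^2 + (-1)^2)
= (18 + 6i) / 10
Divide through by 2: (9 + 3i) / 5
= 9/5 + (3/5)i


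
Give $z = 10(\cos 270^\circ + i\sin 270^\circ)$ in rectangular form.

a = r cos θ = 10 * 0 = 0
b = r sin θ = 10 * -1 = -10
z = -10i


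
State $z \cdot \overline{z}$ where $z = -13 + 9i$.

z * conjugate(z) = |z|^2 = a^2 + b^2
= (-13)^2 + 9^2 = 250


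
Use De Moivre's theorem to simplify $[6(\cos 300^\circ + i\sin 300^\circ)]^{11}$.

By De Moivre: z^n = r^n(cos(nθ) + i sin(nθ))
= 6^11(cos(11*300°) + i sin(11*300°))
= 362797056(cos 60° + i sin 60°)
= 181398528 + 181398528*sqrt(3)i


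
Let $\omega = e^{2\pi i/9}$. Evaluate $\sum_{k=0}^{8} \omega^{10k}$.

Let ζ = ω^10 = e^(2πi·10/9). Since 9 ∤ 10, ζ ≠ 1.
Sum = Σ_{k=0}^{8} ζ^k = (ζ^9 - 1)/(ζ - 1) = (ω^{10·9} - 1)/(ζ - 1) = (1 - 1)/(ζ - 1) = 0


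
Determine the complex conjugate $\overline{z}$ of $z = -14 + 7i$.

If z = a + bi, then conjugate(z) = a - bi
conjugate(-14 + 7i) = -14 - 7i


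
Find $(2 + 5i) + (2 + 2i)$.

(2 + 2) + (5 + 2)i = 4 + 7i


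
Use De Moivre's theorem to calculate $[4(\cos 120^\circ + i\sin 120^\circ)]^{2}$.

By De Moivre: z^n = r^n(cos(nθ) + i sin(nθ))
= 4^2(cos(2*120°) + i sin(2*120°))
= 16(cos 240° + i sin 240°)
= -8 - 8*sqrt(3)i


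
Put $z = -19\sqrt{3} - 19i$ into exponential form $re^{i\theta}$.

r = |z| = sqrt((-19*sqrt(3))^2 + (-19)^2) = sqrt(1083 + 361) = sqrt(1444) = 38
θ = arctan(b/a) = arctan(-19/-32.909) (quadrant-adjusted) = 210° = 7π/6
z = 38e^(i*7π/6)


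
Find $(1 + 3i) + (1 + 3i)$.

(1 + 1) + (3 + 3)i = 2 + 6i


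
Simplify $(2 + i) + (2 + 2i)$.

(2 + 2) + (1 + 2)i = 4 + 3i


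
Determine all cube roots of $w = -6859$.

|w| = 6859, arg(w) = 180°
Root modulus = 6859^(1/3) = 19
Root arguments: θ_k = (180° + 360°k)/3 for k = 0, 1, ..., 2
Roots: 19/2 + (19*sqrt(3)/2)i, -19, 19/2 - (19*sqrt(3)/2)i


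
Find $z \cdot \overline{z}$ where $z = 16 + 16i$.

z * conjugate(z) = |z|^2 = a^2 + b^2
= 16^2 + 16^2 = 512


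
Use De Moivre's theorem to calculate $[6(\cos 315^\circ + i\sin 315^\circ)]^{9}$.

By De Moivre: z^n = r^n(cos(nθ) + i sin(nθ))
= 6^9(cos(9*315°) + i sin(9*315°))
= 10077696(cos 315° + i sin 315°)
= 5038848*sqrt(2) - 5038848*sqrt(2)i


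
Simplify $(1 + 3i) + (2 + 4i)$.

(1 + 2) + (3 + 4)i = 3 + 7i


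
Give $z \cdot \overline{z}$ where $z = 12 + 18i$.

z * conjugate(z) = |z|^2 = a^2 + b^2
= 12^2 + 18^2 = 468


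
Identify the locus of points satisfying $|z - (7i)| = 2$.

|z - z0| = r describes a circle centered at z0 with radius r
Here z0 = 7i and r = 2
Locus: Circle centered at (0, 7) with radius 2


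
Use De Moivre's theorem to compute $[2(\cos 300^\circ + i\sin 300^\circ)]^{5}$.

By De Moivre: z^n = r^n(cos(nθ) + i sin(nθ))
= 2^5(cos(5*300°) + i sin(5*300°))
= 32(cos 60° + i sin 60°)
= 16 + 16*sqrt(3)i


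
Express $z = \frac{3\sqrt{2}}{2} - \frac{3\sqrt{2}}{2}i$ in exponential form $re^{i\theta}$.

r = |z| = sqrt((3*sqrt(2)/2)^2 + (-3*sqrt(2)/2)^2) = sqrt(9/2 + 9/2) = sqrt(9) = 3
θ = arctan(b/a) = arctan(-2.1213/2.1213) (quadrant-adjusted) = -45° = -π/4
z = 3e^(-i*π/4)


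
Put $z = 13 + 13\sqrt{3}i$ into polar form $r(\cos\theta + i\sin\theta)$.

r = |z| = sqrt(a^2 + b^2) = sqrt((13)^2 + (13*sqrt(3))^2) = sqrt(169 + 507) = sqrt(676) = 26
θ = arctan(b/a) = arctan(22.5167/13) (quadrant-adjusted) = 60°
z = 26(cos 60° + i sin 60°)


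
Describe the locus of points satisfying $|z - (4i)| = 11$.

|z - z0| = r describes a circle centered at z0 with radius r
Here z0 = 4i and r = 11
Locus: Circle centered at (0, 4) with radius 11


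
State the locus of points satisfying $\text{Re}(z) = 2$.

Re(z) = x where z = x + yi; the equation x = 2 is satisfied by all points with that x-coordinate
Locus: Vertical line x = 2


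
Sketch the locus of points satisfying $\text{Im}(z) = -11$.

Im(z) = y where z = x + yi; the equation y = -11 is satisfied by all points with that y-coordinate
Locus: Horizontal line y = -11


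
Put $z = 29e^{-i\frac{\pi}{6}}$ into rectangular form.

a = r cos θ = 29 * sqrt(3)/2 = 29*sqrt(3)/2
b = r sin θ = 29 * -1/2 = -29/2
z = 29*sqrt(3)/2 - (29/2)i


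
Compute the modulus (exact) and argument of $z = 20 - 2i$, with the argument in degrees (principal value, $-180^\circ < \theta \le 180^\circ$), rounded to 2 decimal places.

|z| = sqrt(20^2 + (-2)^2) = sqrt(404)
arg(z) = arctan(b/a) = arctan(-2/20) (quadrant-adjusted) = -5.71°


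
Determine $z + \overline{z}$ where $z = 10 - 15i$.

z + conjugate(z) = (a + bi) + (a - bi) = 2a
= 2 * 10 = 20


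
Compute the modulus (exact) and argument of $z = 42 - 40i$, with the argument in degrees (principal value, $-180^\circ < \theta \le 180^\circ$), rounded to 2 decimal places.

|z| = sqrt(42^2 + (-40)^2) = 58
arg(z) = arctan(b/a) = arctan(-40/42) (quadrant-adjusted) = -43.60°


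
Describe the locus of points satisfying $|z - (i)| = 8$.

|z - z0| = r describes a circle centered at z0 with radius r
Here z0 = i and r = 8
Locus: Circle centered at (0, 1) with radius 8


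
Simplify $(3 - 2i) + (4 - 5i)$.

(3 + 4) + (-2 + (-5))i = 7 - 7i


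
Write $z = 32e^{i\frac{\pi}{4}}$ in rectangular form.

a = r cos θ = 32 * sqrt(2)/2 = 16*sqrt(2)
b = r sin θ = 32 * sqrt(2)/2 = 16*sqrt(2)
z = 16*sqrt(2) + 16*sqrt(2)i


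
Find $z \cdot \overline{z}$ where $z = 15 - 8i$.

z * conjugate(z) = |z|^2 = a^2 + b^2
= 15^2 + (-8)^2 = 289


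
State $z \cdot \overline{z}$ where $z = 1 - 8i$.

z * conjugate(z) = |z|^2 = a^2 + b^2
= 1^2 + (-8)^2 = 65


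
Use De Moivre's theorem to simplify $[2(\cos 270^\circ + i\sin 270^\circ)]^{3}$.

By De Moivre: z^n = r^n(cos(nθ) + i sin(nθ))
= 2^3(cos(3*270°) + i sin(3*270°))
= 8(cos 90° + i sin 90°)
= 8i


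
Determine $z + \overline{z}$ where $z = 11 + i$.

z + conjugate(z) = (a + bi) + (a - bi) = 2a
= 2 * 11 = 22


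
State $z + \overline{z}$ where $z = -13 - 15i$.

z + conjugate(z) = (a + bi) + (a - bi) = 2a
= 2 * (-13) = -26


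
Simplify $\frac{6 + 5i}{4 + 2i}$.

Multiply numerator and denominator by conjugate (4 - 2i):
= (6 + 5i)(4 - 2i) / (4^2 + 2^2)
= (34 + 8i) / 20
Divide through by 2: (17 + 4i) / 10
= 17/10 + (2/5)i


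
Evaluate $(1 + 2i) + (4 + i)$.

(1 + 4) + (2 + 1)i = 5 + 3i


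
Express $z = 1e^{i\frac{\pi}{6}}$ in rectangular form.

a = r cos θ = 1 * sqrt(3)/2 = sqrt(3)/2
b = r sin θ = 1 * 1/2 = 1/2
z = sqrt(3)/2 + (1/2)i


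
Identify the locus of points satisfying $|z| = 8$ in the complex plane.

|z| = 8 means sqrt(x^2 + y^2) = 8
This is a circle of radius 8 centered at the origin


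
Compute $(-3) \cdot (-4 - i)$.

(a1*a2 - b1*b2) + (a1*b2 + b1*a2)i
= (12 - 0) + (3 + 0)i
= 12 + 3i


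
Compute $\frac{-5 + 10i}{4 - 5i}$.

Multiply numerator and denominator by conjugate (4 + 5i):
= (-5 + 10i)(4 + 5i) / (4^2 + (-5)^2)
= (-70 + 15i) / 41
= -70/41 + (15/41)i


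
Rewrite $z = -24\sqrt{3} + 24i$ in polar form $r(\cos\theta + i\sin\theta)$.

r = |z| = sqrt(a^2 + b^2) = sqrt((-24*sqrt(3))^2 + (24)^2) = sqrt(1728 + 576) = sqrt(2304) = 48
θ = arctan(b/a) = arctan(24/-41.5692) (quadrant-adjusted) = 150°
z = 48(cos 150° + i sin 150°)


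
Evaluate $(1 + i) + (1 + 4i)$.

(1 + 1) + (1 + 4)i = 2 + 5i


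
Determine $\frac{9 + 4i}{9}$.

Divisor is real, so divide each part by 9:
= 1 + (4/9)i


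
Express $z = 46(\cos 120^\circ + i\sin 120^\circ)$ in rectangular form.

a = r cos θ = 46 * -1/2 = -23
b = r sin θ = 46 * sqrt(3)/2 = 23*sqrt(3)
z = -23 + 23*sqrt(3)i


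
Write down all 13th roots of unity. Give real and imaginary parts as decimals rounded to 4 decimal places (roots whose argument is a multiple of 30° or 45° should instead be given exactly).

ω_k = e^(2πik/13) = cos(2πk/13) + i sin(2πk/13) for k = 0, 1, ..., 12
Roots: 1, 0.8855 + 0.4647i, 0.5681 + 0.8230i, 0.1205 + 0.9927i, -0.3546 + 0.9350i, -0.7485 + 0.6631i, -0.9709 + 0.2393i, -0.9709 - 0.2393i, -0.7485 - 0.6631i, -0.3546 - 0.9350i, 0.1205 - 0.9927i, 0.5681 - 0.8230i, 0.8855 - 0.4647i


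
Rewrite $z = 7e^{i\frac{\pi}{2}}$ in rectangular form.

a = r cos θ = 7 * 0 = 0
b = r sin θ = 7 * 1 = 7
z = 7i


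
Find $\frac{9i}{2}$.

Divisor is real, so divide each part by 2:
= 0 + (9/2)i


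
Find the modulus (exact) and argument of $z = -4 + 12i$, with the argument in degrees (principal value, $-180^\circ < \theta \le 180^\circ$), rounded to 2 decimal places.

|z| = sqrt((-4)^2 + 12^2) = sqrt(160)
arg(z) = arctan(b/a) = arctan(12/-4) (quadrant-adjusted) = 108.43°


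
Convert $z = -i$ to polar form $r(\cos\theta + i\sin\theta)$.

r = |z| = sqrt(a^2 + b^2) = sqrt((0)^2 + (-1)^2) = sqrt(0 + 1) = sqrt(1) = 1
a = 0 and b < 0, so z lies on the negative imaginary axis: θ = 270°
z = 1(cos 270° + i sin 270°)


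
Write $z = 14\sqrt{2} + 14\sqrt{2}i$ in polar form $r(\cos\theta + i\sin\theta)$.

r = |z| = sqrt(a^2 + b^2) = sqrt((14*sqrt(2))^2 + (14*sqrt(2))^2) = sqrt(392 + 392) = sqrt(784) = 28
θ = arctan(b/a) = arctan(19.799/19.799) (quadrant-adjusted) = 45°
z = 28(cos 45° + i sin 45°)


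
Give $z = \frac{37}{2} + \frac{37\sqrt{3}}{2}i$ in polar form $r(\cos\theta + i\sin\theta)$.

r = |z| = sqrt(a^2 + b^2) = sqrt((37/2)^2 + (37*sqrt(3)/2)^2) = sqrt(1369/4 + 4107/4) = sqrt(1369) = 37
θ = arctan(b/a) = arctan(32.0429/18.5) (quadrant-adjusted) = 60°
z = 37(cos 60° + i sin 60°)


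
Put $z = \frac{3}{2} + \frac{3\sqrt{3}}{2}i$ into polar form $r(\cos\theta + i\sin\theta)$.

r = |z| = sqrt(a^2 + b^2) = sqrt((3/2)^2 + (3*sqrt(3)/2)^2) = sqrt(9/4 + 27/4) = sqrt(9) = 3
θ = arctan(b/a) = arctan(2.5981/1.5) (quadrant-adjusted) = 60°
z = 3(cos 60° + i sin 60°)


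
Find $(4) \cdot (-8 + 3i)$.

(a1*a2 - b1*b2) + (a1*b2 + b1*a2)i
= (-32 - 0) + (12 + 0)i
= -32 + 12i


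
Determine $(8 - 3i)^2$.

(a + bi)^2 = a^2 - b^2 + 2abi
= 8^2 - (-3)^2 + 2*8*(-3)i
= 55 - 48i


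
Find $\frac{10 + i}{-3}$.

Divisor is real, so divide each part by -3:
= -10/3 - (1/3)i


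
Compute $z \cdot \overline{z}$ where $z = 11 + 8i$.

z * conjugate(z) = |z|^2 = a^2 + b^2
= 11^2 + 8^2 = 185


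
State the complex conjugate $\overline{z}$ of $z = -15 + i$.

If z = a + bi, then conjugate(z) = a - bi
conjugate(-15 + i) = -15 - i


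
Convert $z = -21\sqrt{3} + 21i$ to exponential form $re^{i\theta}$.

r = |z| = sqrt((-21*sqrt(3))^2 + (21)^2) = sqrt(1323 + 441) = sqrt(1764) = 42
θ = arctan(b/a) = arctan(21/-36.3731) (quadrant-adjusted) = 150° = 5π/6
z = 42e^(i*5π/6)


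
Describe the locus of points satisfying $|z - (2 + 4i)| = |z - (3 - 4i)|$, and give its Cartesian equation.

|z - z1| = |z - z2| means z is equidistant from z1 and z2,
i.e. the perpendicular bisector of the segment from (2, 4) to (3, -4) (midpoint (5/2, 0)).
With z = x + yi, square both sides:
(x - 2)^2 + (y - 4)^2 = (x - 3)^2 + (y - (-4))^2
The x^2 and y^2 terms cancel: 2x + (-16)y = 25 - 20 = 5
Simplify: 2x - 16y = 5
Locus: Perpendicular bisector of the segment from (2, 4) to (3, -4): the line 2x - 16y = 5


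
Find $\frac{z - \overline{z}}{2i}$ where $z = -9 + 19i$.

z - conjugate(z) = 2bi
(z - conjugate(z))/(2i) = 2bi/(2i) = b = 19


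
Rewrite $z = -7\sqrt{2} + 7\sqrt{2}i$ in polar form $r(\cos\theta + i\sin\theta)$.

r = |z| = sqrt(a^2 + b^2) = sqrt((-7*sqrt(2))^2 + (7*sqrt(2))^2) = sqrt(98 + 98) = sqrt(196) = 14
θ = arctan(b/a) = arctan(9.8995/-9.8995) (quadrant-adjusted) = 135°
z = 14(cos 135° + i sin 135°)


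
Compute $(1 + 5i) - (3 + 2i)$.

(1 - 3) + (5 - 2)i = -2 + 3i


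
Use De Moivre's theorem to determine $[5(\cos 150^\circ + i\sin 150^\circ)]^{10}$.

By De Moivre: z^n = r^n(cos(nθ) + i sin(nθ))
= 5^10(cos(10*150°) + i sin(10*150°))
= 9765625(cos 60° + i sin 60°)
= 9765625/2 + (9765625*sqrt(3)/2)i
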